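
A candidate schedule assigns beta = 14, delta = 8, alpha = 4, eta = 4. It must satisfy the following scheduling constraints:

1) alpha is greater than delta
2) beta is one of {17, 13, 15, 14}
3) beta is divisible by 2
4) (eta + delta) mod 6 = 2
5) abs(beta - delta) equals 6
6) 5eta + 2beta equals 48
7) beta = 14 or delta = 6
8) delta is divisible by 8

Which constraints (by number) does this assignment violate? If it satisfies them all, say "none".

1) alpha = 4, delta = 8; 4 ≤ 8 (want >) — violated.
2) beta = 14 is in {17, 13, 15, 14} — satisfied.
3) 14 / 2 = 7, so 2 divides 14 — satisfied.
4) eta + delta = 12; 12 mod 6 = 0, not 2 — violated.
5) abs(14 - 8) = 6 — satisfied.
6) 5eta + 2beta = 5(4) + 2(14) = 48 — satisfied.
7) beta = 14 = 14 (first disjunct) — satisfied.
8) 8 / 8 = 1, so 8 divides 8 — satisfied.

Constraints 1 and 4 are violated.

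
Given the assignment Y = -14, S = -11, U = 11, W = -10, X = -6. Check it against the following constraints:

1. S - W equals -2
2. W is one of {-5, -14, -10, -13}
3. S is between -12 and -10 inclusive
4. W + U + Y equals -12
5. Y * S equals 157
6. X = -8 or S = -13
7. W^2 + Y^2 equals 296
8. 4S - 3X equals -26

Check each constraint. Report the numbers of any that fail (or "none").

Constraints 1, 4, 5, and 6 do not hold.

1. S - W = -11 - (-10) = -1, not -2 — does not hold.
2. W = -10 is in {-5, -14, -10, -13} — holds.
3. S = -11 lies in [-12, -10] — holds.
4. W + U + Y = -10 + 11 + (-14) = -13, not -12 — does not hold.
5. Y * S = -14 * (-11) = 154, not 157 — does not hold.
6. X = -6 ≠ -8 and S = -11 ≠ -13; both disjuncts false — does not hold.
7. W^2 + Y^2 = (-10)^2 + (-14)^2 = 100 + 196 = 296 — holds.
8. 4S - 3X = 4(-11) - 3(-6) = -26 — holds.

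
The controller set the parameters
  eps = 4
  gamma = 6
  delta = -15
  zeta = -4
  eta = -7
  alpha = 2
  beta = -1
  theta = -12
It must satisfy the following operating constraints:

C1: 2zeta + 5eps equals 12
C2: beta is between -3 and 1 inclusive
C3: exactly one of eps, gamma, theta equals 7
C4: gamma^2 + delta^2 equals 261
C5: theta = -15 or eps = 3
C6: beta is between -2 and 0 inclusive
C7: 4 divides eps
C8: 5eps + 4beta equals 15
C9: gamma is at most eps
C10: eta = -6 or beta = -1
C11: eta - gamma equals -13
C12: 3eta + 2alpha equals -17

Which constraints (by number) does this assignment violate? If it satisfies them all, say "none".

Violated: 3, 5, 8, 9.

C1: 2zeta + 5eps = 2(-4) + 5(4) = 12  ✓
C2: beta = -1 lies in [-3, 1]  ✓
C3: eps=4, gamma=6, theta=-12; 0 of them equal 7, not exactly one  ✗
C4: gamma^2 + delta^2 = 6^2 + (-15)^2 = 36 + 225 = 261  ✓
C5: theta = -12 ≠ -15 and eps = 4 ≠ 3; both disjuncts false  ✗
C6: beta = -1 lies in [-2, 0]  ✓
C7: 4 / 4 = 1, so 4 divides 4  ✓
C8: 5eps + 4beta = 5(4) + 4(-1) = 16, not 15  ✗
C9: gamma = 6, eps = 4; 6 > 4 (want ≤)  ✗
C10: eta = -7 ≠ -6, but beta = -1 = -1 (second disjunct)  ✓
C11: eta - gamma = -7 - 6 = -13  ✓
C12: 3eta + 2alpha = 3(-7) + 2(2) = -17  ✓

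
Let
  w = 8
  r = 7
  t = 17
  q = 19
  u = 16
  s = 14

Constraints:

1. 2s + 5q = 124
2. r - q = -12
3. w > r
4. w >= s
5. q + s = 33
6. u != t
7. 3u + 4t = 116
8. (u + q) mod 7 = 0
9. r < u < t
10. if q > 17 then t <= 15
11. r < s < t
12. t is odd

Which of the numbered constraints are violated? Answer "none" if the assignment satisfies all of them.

1. 2s + 5q = 2(14) + 5(19) = 123, not 124 — does not hold.
2. r - q = 7 - 19 = -12 — holds.
3. w = 8, r = 7; 8 > 7 — holds.
4. w = 8, s = 14; 8 < 14 (want ≥) — does not hold.
5. q + s = 19 + 14 = 33 — holds.
6. u = 16, t = 17; distinct — holds.
7. 3u + 4t = 3(16) + 4(17) = 116 — holds.
8. u + q = 35; 35 mod 7 = 0 — holds.
9. values 7 < 16 < 17 — holds.
10. q = 19 > 17, so we need t ≤ 15; but t = 17 > 15 — does not hold.
11. values 7 < 14 < 17 — holds.
12. t = 17 is odd — holds.

No — constraints 1, 4, 10 are not satisfied.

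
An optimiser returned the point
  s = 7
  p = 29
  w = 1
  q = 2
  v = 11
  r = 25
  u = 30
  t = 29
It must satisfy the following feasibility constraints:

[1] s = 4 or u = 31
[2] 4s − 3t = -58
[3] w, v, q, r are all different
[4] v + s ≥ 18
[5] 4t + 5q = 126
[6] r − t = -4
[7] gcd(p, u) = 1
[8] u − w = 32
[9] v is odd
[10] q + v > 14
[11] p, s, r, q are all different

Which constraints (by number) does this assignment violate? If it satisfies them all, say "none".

[1] s = 7 ≠ 4 and u = 30 ≠ 31; both disjuncts false — violated.
[2] 4s − 3t = 4(7) − 3(29) = -59, not -58 — violated.
[3] values 1, 11, 2, 25 are pairwise distinct — satisfied.
[4] v + s = 11 + 7 = 18; 18 ≥ 18 — satisfied.
[5] 4t + 5q = 4(29) + 5(2) = 126 — satisfied.
[6] r − t = 25 − 29 = -4 — satisfied.
[7] gcd(29, 30) = 1 — satisfied.
[8] u − w = 30 − 1 = 29, not 32 — violated.
[9] v = 11 is odd — satisfied.
[10] q + v = 2 + 11 = 13; 13 ≤ 14, bound 14 not met — violated.
[11] values 29, 7, 25, 2 are pairwise distinct — satisfied.

Violated: 1, 2, 8, 10.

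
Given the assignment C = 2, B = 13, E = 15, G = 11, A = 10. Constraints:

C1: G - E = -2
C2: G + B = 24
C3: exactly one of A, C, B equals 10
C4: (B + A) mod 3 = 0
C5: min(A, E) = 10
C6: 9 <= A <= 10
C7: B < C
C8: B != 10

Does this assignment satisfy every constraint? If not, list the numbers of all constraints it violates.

The assignment fails constraints 1, 4, and 7.

C1: G - E = 11 - 15 = -4, not -2 — violated.
C2: G + B = 11 + 13 = 24 — OK.
C3: A=10, C=2, B=13; 1 of them equals 10 — OK.
C4: B + A = 23; 23 mod 3 = 2, not 0 — violated.
C5: min(10, 15) = 10 — OK.
C6: A = 10 lies in [9, 10] — OK.
C7: B = 13, C = 2; 13 ≥ 2 (want <) — violated.
C8: B = 13, and 13 ≠ 10 — OK.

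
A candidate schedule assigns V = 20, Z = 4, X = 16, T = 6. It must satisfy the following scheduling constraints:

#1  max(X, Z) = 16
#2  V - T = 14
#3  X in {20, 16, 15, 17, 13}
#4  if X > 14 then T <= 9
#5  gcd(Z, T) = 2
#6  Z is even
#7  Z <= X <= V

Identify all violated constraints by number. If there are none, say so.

No violations.

#1 max(16, 4) = 16 — OK.
#2 V - T = 20 - 6 = 14 — OK.
#3 X = 16 is in {20, 16, 15, 17, 13} — OK.
#4 X = 16 > 14, so we need T ≤ 9; T = 6 ≤ 9 — OK.
#5 gcd(4, 6) = 2 — OK.
#6 Z = 4 is even — OK.
#7 values 4 <= 16 <= 20 — OK.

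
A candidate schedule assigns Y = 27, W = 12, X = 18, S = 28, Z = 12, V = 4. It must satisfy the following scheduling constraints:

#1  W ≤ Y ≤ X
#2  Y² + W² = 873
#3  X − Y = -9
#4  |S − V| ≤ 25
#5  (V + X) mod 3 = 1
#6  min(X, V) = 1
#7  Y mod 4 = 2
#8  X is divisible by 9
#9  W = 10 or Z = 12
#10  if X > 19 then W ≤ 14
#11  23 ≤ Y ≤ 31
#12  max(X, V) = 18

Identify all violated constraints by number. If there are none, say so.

#1 values 12, 27, 18; Y = 27 is not ≤ X = 18  ✗
#2 Y² + W² = 27² + 12² = 729 + 144 = 873  ✓
#3 X − Y = 18 − 27 = -9  ✓
#4 |28 − 4| = 24; 24 ≤ 25  ✓
#5 V + X = 22; 22 mod 3 = 1  ✓
#6 min(18, 4) = 4, not 1  ✗
#7 27 mod 4 = 3, not 2  ✗
#8 18 / 9 = 2, so 9 divides 18  ✓
#9 W = 12 ≠ 10, but Z = 12 = 12 (second disjunct)  ✓
#10 X = 18, not > 19; antecedent false, conditional vacuously true  ✓
#11 Y = 27 lies in [23, 31]  ✓
#12 max(18, 4) = 18  ✓

Violated: 1, 6, and 7.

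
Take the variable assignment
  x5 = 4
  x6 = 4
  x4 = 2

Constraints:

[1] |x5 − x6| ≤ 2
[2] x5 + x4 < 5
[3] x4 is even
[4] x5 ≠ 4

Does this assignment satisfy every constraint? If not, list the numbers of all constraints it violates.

[1] |4 − 4| = 0; 0 ≤ 2 — satisfied.
[2] x5 + x4 = 4 + 2 = 6; 6 ≥ 5, bound 5 not met — violated.
[3] x4 = 2 is even — satisfied.
[4] x5 = 4, but 4 is required to differ — violated.

The assignment fails constraints 2 and 4.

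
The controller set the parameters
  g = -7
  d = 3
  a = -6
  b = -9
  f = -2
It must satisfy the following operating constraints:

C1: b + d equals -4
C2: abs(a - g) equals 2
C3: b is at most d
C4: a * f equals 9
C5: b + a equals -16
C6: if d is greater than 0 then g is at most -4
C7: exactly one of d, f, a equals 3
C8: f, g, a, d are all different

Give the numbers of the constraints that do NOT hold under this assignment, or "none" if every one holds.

The assignment fails constraints 1, 2, 4, 5.

C1: b + d = -9 + 3 = -6, not -4 — does not hold.
C2: abs(-6 - (-7)) = 1, not 2 — does not hold.
C3: b = -9, d = 3; -9 ≤ 3 — holds.
C4: a * f = -6 * (-2) = 12, not 9 — does not hold.
C5: b + a = -9 + (-6) = -15, not -16 — does not hold.
C6: d = 3 > 0, so we need g ≤ -4; g = -7 ≤ -4 — holds.
C7: d=3, f=-2, a=-6; 1 of them equals 3 — holds.
C8: values -2, -7, -6, 3 are pairwise distinct — holds.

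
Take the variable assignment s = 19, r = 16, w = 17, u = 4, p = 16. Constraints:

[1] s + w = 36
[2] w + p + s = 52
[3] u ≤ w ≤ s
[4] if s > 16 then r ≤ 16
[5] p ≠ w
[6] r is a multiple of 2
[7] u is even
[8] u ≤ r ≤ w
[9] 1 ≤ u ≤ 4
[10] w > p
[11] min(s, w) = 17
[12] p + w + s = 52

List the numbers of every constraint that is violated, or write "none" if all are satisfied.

All constraints are satisfied.

[1] s + w = 19 + 17 = 36 — holds.
[2] w + p + s = 17 + 16 + 19 = 52 — holds.
[3] values 4 ≤ 17 ≤ 19 — holds.
[4] s = 19 > 16, so we need r ≤ 16; r = 16 ≤ 16 — holds.
[5] p = 16, w = 17; distinct — holds.
[6] 16 / 2 = 8, so 2 divides 16 — holds.
[7] u = 4 is even — holds.
[8] values 4 ≤ 16 ≤ 17 — holds.
[9] u = 4 lies in [1, 4] — holds.
[10] w = 17, p = 16; 17 > 16 — holds.
[11] min(19, 17) = 17 — holds.
[12] p + w + s = 16 + 17 + 19 = 52 — holds.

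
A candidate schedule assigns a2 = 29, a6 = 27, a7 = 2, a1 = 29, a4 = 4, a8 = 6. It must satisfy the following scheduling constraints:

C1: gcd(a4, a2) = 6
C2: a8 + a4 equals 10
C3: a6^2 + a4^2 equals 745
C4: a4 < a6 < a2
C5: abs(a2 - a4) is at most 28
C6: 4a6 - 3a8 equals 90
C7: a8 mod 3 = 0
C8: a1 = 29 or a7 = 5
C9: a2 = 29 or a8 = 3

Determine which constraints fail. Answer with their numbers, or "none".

C1: gcd(4, 29) = 1, not 6 — violated.
C2: a8 + a4 = 6 + 4 = 10 — satisfied.
C3: a6^2 + a4^2 = 27^2 + 4^2 = 729 + 16 = 745 — satisfied.
C4: values 4 < 27 < 29 — satisfied.
C5: abs(29 - 4) = 25; 25 ≤ 28 — satisfied.
C6: 4a6 - 3a8 = 4(27) - 3(6) = 90 — satisfied.
C7: 6 mod 3 = 0 — satisfied.
C8: a1 = 29 = 29 (first disjunct) — satisfied.
C9: a2 = 29 = 29 (first disjunct) — satisfied.

Constraint 1 does not hold.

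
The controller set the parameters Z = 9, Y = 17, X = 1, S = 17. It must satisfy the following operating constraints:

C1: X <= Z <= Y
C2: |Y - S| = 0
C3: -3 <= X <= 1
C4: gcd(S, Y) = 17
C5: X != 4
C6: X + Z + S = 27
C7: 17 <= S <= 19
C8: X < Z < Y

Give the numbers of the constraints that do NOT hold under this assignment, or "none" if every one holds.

C1: values 1 <= 9 <= 17  OK
C2: |17 - 17| = 0  OK
C3: X = 1 lies in [-3, 1]  OK
C4: gcd(17, 17) = 17  OK
C5: X = 1, and 1 ≠ 4  OK
C6: X + Z + S = 1 + 9 + 17 = 27  OK
C7: S = 17 lies in [17, 19]  OK
C8: values 1 < 9 < 17  OK

The assignment satisfies every constraint.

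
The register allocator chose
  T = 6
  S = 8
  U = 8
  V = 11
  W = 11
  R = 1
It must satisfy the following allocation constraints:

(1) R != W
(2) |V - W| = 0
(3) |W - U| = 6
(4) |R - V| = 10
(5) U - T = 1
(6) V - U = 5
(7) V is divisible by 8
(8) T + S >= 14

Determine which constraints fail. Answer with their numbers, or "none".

(1) R = 1, W = 11; distinct — holds.
(2) |11 - 11| = 0 — holds.
(3) |11 - 8| = 3, not 6 — fails.
(4) |1 - 11| = 10 — holds.
(5) U - T = 8 - 6 = 2, not 1 — fails.
(6) V - U = 11 - 8 = 3, not 5 — fails.
(7) 11 = 8*1 + 3, so 8 does not divide 11 — fails.
(8) T + S = 6 + 8 = 14; 14 ≥ 14 — holds.

Violated: 3, 5, 6, and 7.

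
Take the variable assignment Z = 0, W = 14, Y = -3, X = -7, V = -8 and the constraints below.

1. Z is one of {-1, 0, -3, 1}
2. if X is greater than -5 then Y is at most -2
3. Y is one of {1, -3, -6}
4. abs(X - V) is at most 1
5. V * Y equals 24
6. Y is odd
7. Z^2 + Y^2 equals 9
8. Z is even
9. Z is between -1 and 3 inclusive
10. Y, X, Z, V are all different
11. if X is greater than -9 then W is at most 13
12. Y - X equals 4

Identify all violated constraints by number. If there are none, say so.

No — constraint 11 is not satisfied.

1. Z = 0 is in {-1, 0, -3, 1} — holds.
2. X = -7, not > -5; antecedent false, conditional vacuously true — holds.
3. Y = -3 is in {1, -3, -6} — holds.
4. abs(-7 - (-8)) = 1; 1 ≤ 1 — holds.
5. V * Y = -8 * (-3) = 24 — holds.
6. Y = -3 is odd — holds.
7. Z^2 + Y^2 = 0^2 + (-3)^2 = 0 + 9 = 9 — holds.
8. Z = 0 is even — holds.
9. Z = 0 lies in [-1, 3] — holds.
10. values -3, -7, 0, -8 are pairwise distinct — holds.
11. X = -7 > -9, so we need W ≤ 13; but W = 14 > 13 — fails.
12. Y - X = -3 - (-7) = 4 — holds.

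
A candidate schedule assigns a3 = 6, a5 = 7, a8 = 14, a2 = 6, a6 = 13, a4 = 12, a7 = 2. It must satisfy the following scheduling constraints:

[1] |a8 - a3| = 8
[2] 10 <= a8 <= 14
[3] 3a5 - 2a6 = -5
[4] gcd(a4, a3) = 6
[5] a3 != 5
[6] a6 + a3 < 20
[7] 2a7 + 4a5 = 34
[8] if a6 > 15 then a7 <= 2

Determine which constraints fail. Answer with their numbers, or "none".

The assignment fails constraint 7.

[1] |14 - 6| = 8 — OK.
[2] a8 = 14 lies in [10, 14] — OK.
[3] 3a5 - 2a6 = 3(7) - 2(13) = -5 — OK.
[4] gcd(12, 6) = 6 — OK.
[5] a3 = 6, and 6 ≠ 5 — OK.
[6] a6 + a3 = 13 + 6 = 19; 19 < 20 — OK.
[7] 2a7 + 4a5 = 2(2) + 4(7) = 32, not 34 — violated.
[8] a6 = 13, not > 15; antecedent false, conditional vacuously true — OK.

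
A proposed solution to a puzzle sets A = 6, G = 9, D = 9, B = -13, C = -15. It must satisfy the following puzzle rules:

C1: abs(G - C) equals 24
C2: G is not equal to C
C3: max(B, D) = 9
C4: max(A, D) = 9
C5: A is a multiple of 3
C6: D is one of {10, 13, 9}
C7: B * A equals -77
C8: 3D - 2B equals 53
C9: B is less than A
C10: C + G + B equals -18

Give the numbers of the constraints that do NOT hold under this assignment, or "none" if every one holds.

The assignment fails constraints 7, 10.

C1: abs(9 - (-15)) = 24 — holds.
C2: G = 9, C = -15; distinct — holds.
C3: max(-13, 9) = 9 — holds.
C4: max(6, 9) = 9 — holds.
C5: 6 / 3 = 2, so 3 divides 6 — holds.
C6: D = 9 is in {10, 13, 9} — holds.
C7: B * A = -13 * 6 = -78, not -77 — fails.
C8: 3D - 2B = 3(9) - 2(-13) = 53 — holds.
C9: B = -13, A = 6; -13 < 6 — holds.
C10: C + G + B = -15 + 9 + (-13) = -19, not -18 — fails.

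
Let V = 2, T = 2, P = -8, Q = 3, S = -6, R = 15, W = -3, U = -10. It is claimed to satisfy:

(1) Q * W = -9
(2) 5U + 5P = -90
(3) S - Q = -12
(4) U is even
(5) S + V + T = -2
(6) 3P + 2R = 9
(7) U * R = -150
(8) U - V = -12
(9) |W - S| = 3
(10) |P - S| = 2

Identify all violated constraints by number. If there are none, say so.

Violated: 3, 6.

(1) Q * W = 3 * (-3) = -9 — holds.
(2) 5U + 5P = 5(-10) + 5(-8) = -90 — holds.
(3) S - Q = -6 - 3 = -9, not -12 — does not hold.
(4) U = -10 is even — holds.
(5) S + V + T = -6 + 2 + 2 = -2 — holds.
(6) 3P + 2R = 3(-8) + 2(15) = 6, not 9 — does not hold.
(7) U * R = -10 * 15 = -150 — holds.
(8) U - V = -10 - 2 = -12 — holds.
(9) |-3 - (-6)| = 3 — holds.
(10) |-8 - (-6)| = 2 — holds.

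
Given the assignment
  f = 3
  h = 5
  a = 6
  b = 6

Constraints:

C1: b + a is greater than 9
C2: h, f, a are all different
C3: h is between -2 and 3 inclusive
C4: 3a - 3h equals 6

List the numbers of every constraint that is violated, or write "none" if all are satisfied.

Constraints 3 and 4 are violated.

C1: b + a = 6 + 6 = 12; 12 > 9 — holds.
C2: values 5, 3, 6 are pairwise distinct — holds.
C3: h = 5 is outside [-2, 3] — fails.
C4: 3a - 3h = 3(6) - 3(5) = 3, not 6 — fails.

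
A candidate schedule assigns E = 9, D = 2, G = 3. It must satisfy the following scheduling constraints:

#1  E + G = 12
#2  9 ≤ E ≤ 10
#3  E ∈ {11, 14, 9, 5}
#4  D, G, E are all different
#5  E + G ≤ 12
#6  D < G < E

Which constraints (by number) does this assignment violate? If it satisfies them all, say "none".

Yes — all constraints hold.

#1 E + G = 9 + 3 = 12  OK
#2 E = 9 lies in [9, 10]  OK
#3 E = 9 is in {11, 14, 9, 5}  OK
#4 values 2, 3, 9 are pairwise distinct  OK
#5 E + G = 9 + 3 = 12; 12 ≤ 12  OK
#6 values 2 < 3 < 9  OK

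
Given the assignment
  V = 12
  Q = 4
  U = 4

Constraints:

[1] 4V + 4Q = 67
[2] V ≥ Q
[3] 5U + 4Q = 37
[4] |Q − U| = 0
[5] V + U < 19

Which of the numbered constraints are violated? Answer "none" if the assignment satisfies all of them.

Constraints 1 and 3 do not hold.

[1] 4V + 4Q = 4(12) + 4(4) = 64, not 67  ✗
[2] V = 12, Q = 4; 12 ≥ 4  ✓
[3] 5U + 4Q = 5(4) + 4(4) = 36, not 37  ✗
[4] |4 − 4| = 0  ✓
[5] V + U = 12 + 4 = 16; 16 < 19  ✓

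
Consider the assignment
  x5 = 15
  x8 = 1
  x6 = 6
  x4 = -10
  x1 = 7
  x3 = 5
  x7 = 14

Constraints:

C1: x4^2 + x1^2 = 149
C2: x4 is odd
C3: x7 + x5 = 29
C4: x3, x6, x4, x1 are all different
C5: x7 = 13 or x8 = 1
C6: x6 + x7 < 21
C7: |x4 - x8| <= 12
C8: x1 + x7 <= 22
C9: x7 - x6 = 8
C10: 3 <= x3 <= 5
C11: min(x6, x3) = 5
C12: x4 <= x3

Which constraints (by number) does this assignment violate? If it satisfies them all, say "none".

C1: x4^2 + x1^2 = (-10)^2 + 7^2 = 100 + 49 = 149  ✔
C2: x4 = -10 is even  ✘
C3: x7 + x5 = 14 + 15 = 29  ✔
C4: values 5, 6, -10, 7 are pairwise distinct  ✔
C5: x7 = 14 ≠ 13, but x8 = 1 = 1 (second disjunct)  ✔
C6: x6 + x7 = 6 + 14 = 20; 20 < 21  ✔
C7: |-10 - 1| = 11; 11 ≤ 12  ✔
C8: x1 + x7 = 7 + 14 = 21; 21 ≤ 22  ✔
C9: x7 - x6 = 14 - 6 = 8  ✔
C10: x3 = 5 lies in [3, 5]  ✔
C11: min(6, 5) = 5  ✔
C12: x4 = -10, x3 = 5; -10 ≤ 5  ✔

Violated: 2.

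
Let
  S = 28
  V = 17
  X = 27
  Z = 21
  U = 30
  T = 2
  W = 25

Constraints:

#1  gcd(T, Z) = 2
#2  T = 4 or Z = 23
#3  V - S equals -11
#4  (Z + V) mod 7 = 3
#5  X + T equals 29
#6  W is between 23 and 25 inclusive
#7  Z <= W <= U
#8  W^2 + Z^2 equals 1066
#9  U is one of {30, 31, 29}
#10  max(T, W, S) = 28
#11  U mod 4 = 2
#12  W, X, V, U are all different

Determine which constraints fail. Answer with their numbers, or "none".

#1 gcd(2, 21) = 1, not 2  fails
#2 T = 2 ≠ 4 and Z = 21 ≠ 23; both disjuncts false  fails
#3 V - S = 17 - 28 = -11  holds
#4 Z + V = 38; 38 mod 7 = 3  holds
#5 X + T = 27 + 2 = 29  holds
#6 W = 25 lies in [23, 25]  holds
#7 values 21 <= 25 <= 30  holds
#8 W^2 + Z^2 = 25^2 + 21^2 = 625 + 441 = 1066  holds
#9 U = 30 is in {30, 31, 29}  holds
#10 max(2, 25, 28) = 28  holds
#11 30 mod 4 = 2  holds
#12 values 25, 27, 17, 30 are pairwise distinct  holds

Constraints 1 and 2 do not hold.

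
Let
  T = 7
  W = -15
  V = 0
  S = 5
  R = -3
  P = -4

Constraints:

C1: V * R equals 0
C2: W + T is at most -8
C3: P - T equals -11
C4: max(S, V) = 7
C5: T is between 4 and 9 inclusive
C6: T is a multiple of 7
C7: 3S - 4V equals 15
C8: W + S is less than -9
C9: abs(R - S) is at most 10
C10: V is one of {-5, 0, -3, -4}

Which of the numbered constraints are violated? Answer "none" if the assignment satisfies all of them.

C1: V * R = 0 * (-3) = 0  true
C2: W + T = -15 + 7 = -8; -8 ≤ -8  true
C3: P - T = -4 - 7 = -11  true
C4: max(5, 0) = 5, not 7  false
C5: T = 7 lies in [4, 9]  true
C6: 7 / 7 = 1, so 7 divides 7  true
C7: 3S - 4V = 3(5) - 4(0) = 15  true
C8: W + S = -15 + 5 = -10; -10 < -9  true
C9: abs(-3 - 5) = 8; 8 ≤ 10  true
C10: V = 0 is in {-5, 0, -3, -4}  true

No — constraint 4 is not satisfied.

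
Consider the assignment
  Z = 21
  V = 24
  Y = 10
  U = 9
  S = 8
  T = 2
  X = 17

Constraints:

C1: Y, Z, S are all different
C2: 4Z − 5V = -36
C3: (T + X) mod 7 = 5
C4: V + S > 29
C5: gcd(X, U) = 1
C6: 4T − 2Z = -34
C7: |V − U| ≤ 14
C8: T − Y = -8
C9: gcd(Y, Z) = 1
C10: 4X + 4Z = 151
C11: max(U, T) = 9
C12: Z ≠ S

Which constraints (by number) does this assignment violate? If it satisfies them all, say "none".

Constraints 7, 10 are violated.

C1: values 10, 21, 8 are pairwise distinct — holds.
C2: 4Z − 5V = 4(21) − 5(24) = -36 — holds.
C3: T + X = 19; 19 mod 7 = 5 — holds.
C4: V + S = 24 + 8 = 32; 32 > 29 — holds.
C5: gcd(17, 9) = 1 — holds.
C6: 4T − 2Z = 4(2) − 2(21) = -34 — holds.
C7: |24 − 9| = 15; 15 > 14, exceeds bound 14 — fails.
C8: T − Y = 2 − 10 = -8 — holds.
C9: gcd(10, 21) = 1 — holds.
C10: 4X + 4Z = 4(17) + 4(21) = 152, not 151 — fails.
C11: max(9, 2) = 9 — holds.
C12: Z = 21, S = 8; distinct — holds.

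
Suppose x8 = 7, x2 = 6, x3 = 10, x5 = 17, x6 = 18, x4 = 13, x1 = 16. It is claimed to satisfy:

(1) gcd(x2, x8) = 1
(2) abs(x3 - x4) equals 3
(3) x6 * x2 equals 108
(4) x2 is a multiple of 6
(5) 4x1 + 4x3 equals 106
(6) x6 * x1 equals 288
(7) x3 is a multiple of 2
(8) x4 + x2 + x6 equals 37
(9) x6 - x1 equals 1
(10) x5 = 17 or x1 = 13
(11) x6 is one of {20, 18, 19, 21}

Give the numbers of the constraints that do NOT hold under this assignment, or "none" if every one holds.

(1) gcd(6, 7) = 1  true
(2) abs(10 - 13) = 3  true
(3) x6 * x2 = 18 * 6 = 108  true
(4) 6 / 6 = 1, so 6 divides 6  true
(5) 4x1 + 4x3 = 4(16) + 4(10) = 104, not 106  false
(6) x6 * x1 = 18 * 16 = 288  true
(7) 10 / 2 = 5, so 2 divides 10  true
(8) x4 + x2 + x6 = 13 + 6 + 18 = 37  true
(9) x6 - x1 = 18 - 16 = 2, not 1  false
(10) x5 = 17 = 17 (first disjunct)  true
(11) x6 = 18 is in {20, 18, 19, 21}  true

Constraints 5, 9 do not hold.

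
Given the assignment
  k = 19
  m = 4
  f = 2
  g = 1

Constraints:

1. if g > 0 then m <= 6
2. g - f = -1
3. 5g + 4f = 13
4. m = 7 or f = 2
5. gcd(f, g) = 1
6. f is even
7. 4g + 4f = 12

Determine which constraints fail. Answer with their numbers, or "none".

All constraints are satisfied.

1. g = 1 > 0, so we need m ≤ 6; m = 4 ≤ 6  ✓
2. g - f = 1 - 2 = -1  ✓
3. 5g + 4f = 5(1) + 4(2) = 13  ✓
4. m = 4 ≠ 7, but f = 2 = 2 (second disjunct)  ✓
5. gcd(2, 1) = 1  ✓
6. f = 2 is even  ✓
7. 4g + 4f = 4(1) + 4(2) = 12  ✓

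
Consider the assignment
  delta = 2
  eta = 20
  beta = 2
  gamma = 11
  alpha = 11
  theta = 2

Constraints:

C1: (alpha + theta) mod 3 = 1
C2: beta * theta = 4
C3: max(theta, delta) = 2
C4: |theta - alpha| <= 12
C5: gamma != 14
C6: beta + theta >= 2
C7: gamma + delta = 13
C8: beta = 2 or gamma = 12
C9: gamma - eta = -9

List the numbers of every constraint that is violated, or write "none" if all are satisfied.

C1: alpha + theta = 13; 13 mod 3 = 1 — OK.
C2: beta * theta = 2 * 2 = 4 — OK.
C3: max(2, 2) = 2 — OK.
C4: |2 - 11| = 9; 9 ≤ 12 — OK.
C5: gamma = 11, and 11 ≠ 14 — OK.
C6: beta + theta = 2 + 2 = 4; 4 ≥ 2 — OK.
C7: gamma + delta = 11 + 2 = 13 — OK.
C8: beta = 2 = 2 (first disjunct) — OK.
C9: gamma - eta = 11 - 20 = -9 — OK.

Yes — all constraints hold.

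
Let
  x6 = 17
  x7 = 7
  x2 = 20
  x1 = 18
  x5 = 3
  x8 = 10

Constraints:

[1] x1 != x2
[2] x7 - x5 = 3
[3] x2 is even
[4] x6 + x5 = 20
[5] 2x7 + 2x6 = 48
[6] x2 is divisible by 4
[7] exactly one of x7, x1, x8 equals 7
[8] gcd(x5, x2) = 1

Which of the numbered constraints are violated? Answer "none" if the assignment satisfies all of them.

[1] x1 = 18, x2 = 20; distinct — holds.
[2] x7 - x5 = 7 - 3 = 4, not 3 — fails.
[3] x2 = 20 is even — holds.
[4] x6 + x5 = 17 + 3 = 20 — holds.
[5] 2x7 + 2x6 = 2(7) + 2(17) = 48 — holds.
[6] 20 / 4 = 5, so 4 divides 20 — holds.
[7] x7=7, x1=18, x8=10; 1 of them equals 7 — holds.
[8] gcd(3, 20) = 1 — holds.

No — constraint 2 is not satisfied.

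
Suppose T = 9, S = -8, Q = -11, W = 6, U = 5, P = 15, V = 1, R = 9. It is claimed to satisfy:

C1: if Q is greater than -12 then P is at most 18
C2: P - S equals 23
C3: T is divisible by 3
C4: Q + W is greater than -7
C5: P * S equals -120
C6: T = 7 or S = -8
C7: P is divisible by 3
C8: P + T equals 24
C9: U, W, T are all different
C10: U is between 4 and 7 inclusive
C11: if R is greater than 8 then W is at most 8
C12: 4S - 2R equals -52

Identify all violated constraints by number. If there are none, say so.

Constraint 12 is violated.

C1: Q = -11 > -12, so we need P ≤ 18; P = 15 ≤ 18 — holds.
C2: P - S = 15 - (-8) = 23 — holds.
C3: 9 / 3 = 3, so 3 divides 9 — holds.
C4: Q + W = -11 + 6 = -5; -5 > -7 — holds.
C5: P * S = 15 * (-8) = -120 — holds.
C6: T = 9 ≠ 7, but S = -8 = -8 (second disjunct) — holds.
C7: 15 / 3 = 5, so 3 divides 15 — holds.
C8: P + T = 15 + 9 = 24 — holds.
C9: values 5, 6, 9 are pairwise distinct — holds.
C10: U = 5 lies in [4, 7] — holds.
C11: R = 9 > 8, so we need W ≤ 8; W = 6 ≤ 8 — holds.
C12: 4S - 2R = 4(-8) - 2(9) = -50, not -52 — fails.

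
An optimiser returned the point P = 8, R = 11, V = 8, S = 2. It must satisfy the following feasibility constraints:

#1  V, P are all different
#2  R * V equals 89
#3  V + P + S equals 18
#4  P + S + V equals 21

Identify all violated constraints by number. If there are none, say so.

#1 V = P = 8, not all different — fails.
#2 R * V = 11 * 8 = 88, not 89 — fails.
#3 V + P + S = 8 + 8 + 2 = 18 — holds.
#4 P + S + V = 8 + 2 + 8 = 18, not 21 — fails.

Violated: 1, 2, and 4.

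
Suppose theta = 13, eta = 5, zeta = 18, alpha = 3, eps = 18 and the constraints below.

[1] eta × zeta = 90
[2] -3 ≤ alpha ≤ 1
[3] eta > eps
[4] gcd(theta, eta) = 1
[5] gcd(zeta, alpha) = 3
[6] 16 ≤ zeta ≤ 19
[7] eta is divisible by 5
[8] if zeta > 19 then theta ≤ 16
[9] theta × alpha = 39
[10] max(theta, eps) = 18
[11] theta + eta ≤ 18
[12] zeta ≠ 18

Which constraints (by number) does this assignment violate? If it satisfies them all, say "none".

[1] eta × zeta = 5 × 18 = 90 — satisfied.
[2] alpha = 3 is outside [-3, 1] — violated.
[3] eta = 5, eps = 18; 5 ≤ 18 (want >) — violated.
[4] gcd(13, 5) = 1 — satisfied.
[5] gcd(18, 3) = 3 — satisfied.
[6] zeta = 18 lies in [16, 19] — satisfied.
[7] 5 / 5 = 1, so 5 divides 5 — satisfied.
[8] zeta = 18, not > 19; antecedent false, conditional vacuously true — satisfied.
[9] theta × alpha = 13 × 3 = 39 — satisfied.
[10] max(13, 18) = 18 — satisfied.
[11] theta + eta = 13 + 5 = 18; 18 ≤ 18 — satisfied.
[12] zeta = 18, but 18 is required to differ — violated.

No — constraints 2, 3, and 12 are not satisfied.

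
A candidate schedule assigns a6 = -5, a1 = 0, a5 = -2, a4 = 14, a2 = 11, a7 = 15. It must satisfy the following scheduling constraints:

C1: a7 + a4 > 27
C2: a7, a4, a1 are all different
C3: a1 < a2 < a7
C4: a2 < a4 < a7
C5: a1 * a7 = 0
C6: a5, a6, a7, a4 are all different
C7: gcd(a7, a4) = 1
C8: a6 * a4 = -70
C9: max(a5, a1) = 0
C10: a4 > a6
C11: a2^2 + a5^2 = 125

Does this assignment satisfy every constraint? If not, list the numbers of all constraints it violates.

All constraints are satisfied.

C1: a7 + a4 = 15 + 14 = 29; 29 > 27  OK
C2: values 15, 14, 0 are pairwise distinct  OK
C3: values 0 < 11 < 15  OK
C4: values 11 < 14 < 15  OK
C5: a1 * a7 = 0 * 15 = 0  OK
C6: values -2, -5, 15, 14 are pairwise distinct  OK
C7: gcd(15, 14) = 1  OK
C8: a6 * a4 = -5 * 14 = -70  OK
C9: max(-2, 0) = 0  OK
C10: a4 = 14, a6 = -5; 14 > -5  OK
C11: a2^2 + a5^2 = 11^2 + (-2)^2 = 121 + 4 = 125  OK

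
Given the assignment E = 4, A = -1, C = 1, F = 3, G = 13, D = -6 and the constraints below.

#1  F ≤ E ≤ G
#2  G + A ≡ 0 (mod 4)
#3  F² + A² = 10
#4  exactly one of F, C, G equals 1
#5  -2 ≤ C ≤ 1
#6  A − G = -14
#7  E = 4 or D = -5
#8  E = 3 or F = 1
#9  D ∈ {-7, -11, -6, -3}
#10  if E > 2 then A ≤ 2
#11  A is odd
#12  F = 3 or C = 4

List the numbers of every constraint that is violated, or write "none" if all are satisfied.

#1 values 3 ≤ 4 ≤ 13 — holds.
#2 G + A = 12; 12 mod 4 = 0 — holds.
#3 F² + A² = 3² + (-1)² = 9 + 1 = 10 — holds.
#4 F=3, C=1, G=13; 1 of them equals 1 — holds.
#5 C = 1 lies in [-2, 1] — holds.
#6 A − G = -1 − 13 = -14 — holds.
#7 E = 4 = 4 (first disjunct) — holds.
#8 E = 4 ≠ 3 and F = 3 ≠ 1; both disjuncts false — fails.
#9 D = -6 is in {-7, -11, -6, -3} — holds.
#10 E = 4 > 2, so we need A ≤ 2; A = -1 ≤ 2 — holds.
#11 A = -1 is odd — holds.
#12 F = 3 = 3 (first disjunct) — holds.

Constraint 8 is violated.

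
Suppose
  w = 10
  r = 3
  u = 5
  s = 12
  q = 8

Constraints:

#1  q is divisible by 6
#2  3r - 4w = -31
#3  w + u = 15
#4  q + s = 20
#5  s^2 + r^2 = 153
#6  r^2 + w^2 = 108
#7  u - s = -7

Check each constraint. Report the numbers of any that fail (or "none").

No — constraints 1, 6 are not satisfied.

#1 8 = 6*1 + 2, so 6 does not divide 8  ✗
#2 3r - 4w = 3(3) - 4(10) = -31  ✓
#3 w + u = 10 + 5 = 15  ✓
#4 q + s = 8 + 12 = 20  ✓
#5 s^2 + r^2 = 12^2 + 3^2 = 144 + 9 = 153  ✓
#6 r^2 + w^2 = 3^2 + 10^2 = 9 + 100 = 109, not 108  ✗
#7 u - s = 5 - 12 = -7  ✓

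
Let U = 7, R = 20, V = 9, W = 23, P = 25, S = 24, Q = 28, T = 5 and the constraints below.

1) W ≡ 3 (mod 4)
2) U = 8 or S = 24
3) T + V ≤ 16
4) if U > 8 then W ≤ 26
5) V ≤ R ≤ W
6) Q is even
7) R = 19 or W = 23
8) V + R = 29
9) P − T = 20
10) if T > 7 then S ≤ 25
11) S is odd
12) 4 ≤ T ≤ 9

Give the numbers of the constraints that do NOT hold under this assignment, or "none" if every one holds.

Constraint 11 does not hold.

1) 23 mod 4 = 3 — holds.
2) U = 7 ≠ 8, but S = 24 = 24 (second disjunct) — holds.
3) T + V = 5 + 9 = 14; 14 ≤ 16 — holds.
4) U = 7, not > 8; antecedent false, conditional vacuously true — holds.
5) values 9 ≤ 20 ≤ 23 — holds.
6) Q = 28 is even — holds.
7) R = 20 ≠ 19, but W = 23 = 23 (second disjunct) — holds.
8) V + R = 9 + 20 = 29 — holds.
9) P − T = 25 − 5 = 20 — holds.
10) T = 5, not > 7; antecedent false, conditional vacuously true — holds.
11) S = 24 is even — does not hold.
12) T = 5 lies in [4, 9] — holds.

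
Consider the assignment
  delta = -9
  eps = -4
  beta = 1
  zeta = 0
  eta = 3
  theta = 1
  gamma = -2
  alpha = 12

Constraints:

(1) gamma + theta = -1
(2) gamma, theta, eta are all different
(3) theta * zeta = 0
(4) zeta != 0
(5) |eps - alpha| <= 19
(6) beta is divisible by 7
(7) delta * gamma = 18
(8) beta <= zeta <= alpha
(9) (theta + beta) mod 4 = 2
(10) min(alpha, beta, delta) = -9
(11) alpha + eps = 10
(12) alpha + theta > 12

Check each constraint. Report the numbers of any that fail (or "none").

The assignment fails constraints 4, 6, 8, and 11.

(1) gamma + theta = -2 + 1 = -1  ✔
(2) values -2, 1, 3 are pairwise distinct  ✔
(3) theta * zeta = 1 * 0 = 0  ✔
(4) zeta = 0, but 0 is required to differ  ✘
(5) |-4 - 12| = 16; 16 ≤ 19  ✔
(6) 1 = 7*0 + 1, so 7 does not divide 1  ✘
(7) delta * gamma = -9 * (-2) = 18  ✔
(8) values 1, 0, 12; beta = 1 is not <= zeta = 0  ✘
(9) theta + beta = 2; 2 mod 4 = 2  ✔
(10) min(12, 1, -9) = -9  ✔
(11) alpha + eps = 12 + (-4) = 8, not 10  ✘
(12) alpha + theta = 12 + 1 = 13; 13 > 12  ✔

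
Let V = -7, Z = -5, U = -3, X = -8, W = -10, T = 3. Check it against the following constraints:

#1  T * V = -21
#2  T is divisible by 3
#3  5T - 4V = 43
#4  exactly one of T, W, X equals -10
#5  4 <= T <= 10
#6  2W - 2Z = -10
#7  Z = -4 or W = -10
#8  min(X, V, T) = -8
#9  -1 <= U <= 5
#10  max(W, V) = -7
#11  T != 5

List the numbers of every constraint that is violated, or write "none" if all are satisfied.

Constraints 5, 9 do not hold.

#1 T * V = 3 * (-7) = -21  ✓
#2 3 / 3 = 1, so 3 divides 3  ✓
#3 5T - 4V = 5(3) - 4(-7) = 43  ✓
#4 T=3, W=-10, X=-8; 1 of them equals -10  ✓
#5 T = 3 is outside [4, 10]  ✗
#6 2W - 2Z = 2(-10) - 2(-5) = -10  ✓
#7 Z = -5 ≠ -4, but W = -10 = -10 (second disjunct)  ✓
#8 min(-8, -7, 3) = -8  ✓
#9 U = -3 is outside [-1, 5]  ✗
#10 max(-10, -7) = -7  ✓
#11 T = 3, and 3 ≠ 5  ✓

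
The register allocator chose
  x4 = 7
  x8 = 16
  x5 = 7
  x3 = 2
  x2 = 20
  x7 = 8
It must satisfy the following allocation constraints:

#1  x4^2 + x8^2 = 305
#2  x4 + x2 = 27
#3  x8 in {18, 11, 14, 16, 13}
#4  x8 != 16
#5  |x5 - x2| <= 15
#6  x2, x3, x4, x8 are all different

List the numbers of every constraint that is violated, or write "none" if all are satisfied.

#1 x4^2 + x8^2 = 7^2 + 16^2 = 49 + 256 = 305 — holds.
#2 x4 + x2 = 7 + 20 = 27 — holds.
#3 x8 = 16 is in {18, 11, 14, 16, 13} — holds.
#4 x8 = 16, but 16 is required to differ — fails.
#5 |7 - 20| = 13; 13 ≤ 15 — holds.
#6 values 20, 2, 7, 16 are pairwise distinct — holds.

The assignment fails constraint 4.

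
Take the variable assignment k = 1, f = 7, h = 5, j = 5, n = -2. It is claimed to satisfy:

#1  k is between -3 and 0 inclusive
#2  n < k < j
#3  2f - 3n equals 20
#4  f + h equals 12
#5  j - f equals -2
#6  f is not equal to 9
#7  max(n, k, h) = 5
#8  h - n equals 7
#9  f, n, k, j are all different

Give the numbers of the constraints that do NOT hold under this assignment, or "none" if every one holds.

#1 k = 1 is outside [-3, 0]  false
#2 values -2 < 1 < 5  true
#3 2f - 3n = 2(7) - 3(-2) = 20  true
#4 f + h = 7 + 5 = 12  true
#5 j - f = 5 - 7 = -2  true
#6 f = 7, and 7 ≠ 9  true
#7 max(-2, 1, 5) = 5  true
#8 h - n = 5 - (-2) = 7  true
#9 values 7, -2, 1, 5 are pairwise distinct  true

No — constraint 1 is not satisfied.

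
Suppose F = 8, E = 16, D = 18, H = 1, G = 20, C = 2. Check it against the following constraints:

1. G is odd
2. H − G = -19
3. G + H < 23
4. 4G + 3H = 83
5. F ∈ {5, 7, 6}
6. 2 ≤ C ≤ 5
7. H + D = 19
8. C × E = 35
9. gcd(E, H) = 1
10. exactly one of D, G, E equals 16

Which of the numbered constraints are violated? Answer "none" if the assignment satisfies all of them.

1. G = 20 is even  false
2. H − G = 1 − 20 = -19  true
3. G + H = 20 + 1 = 21; 21 < 23  true
4. 4G + 3H = 4(20) + 3(1) = 83  true
5. F = 8 is not in {5, 7, 6}  false
6. C = 2 lies in [2, 5]  true
7. H + D = 1 + 18 = 19  true
8. C × E = 2 × 16 = 32, not 35  false
9. gcd(16, 1) = 1  true
10. D=18, G=20, E=16; 1 of them equals 16  true

Violated: 1, 5, 8.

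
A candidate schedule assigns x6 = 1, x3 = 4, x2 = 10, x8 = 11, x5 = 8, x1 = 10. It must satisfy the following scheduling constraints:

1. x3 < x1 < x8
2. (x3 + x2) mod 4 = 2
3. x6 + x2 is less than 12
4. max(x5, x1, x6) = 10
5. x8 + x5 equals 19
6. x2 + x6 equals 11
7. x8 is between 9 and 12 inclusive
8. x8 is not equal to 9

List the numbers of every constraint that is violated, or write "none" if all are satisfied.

1. values 4 < 10 < 11 — OK.
2. x3 + x2 = 14; 14 mod 4 = 2 — OK.
3. x6 + x2 = 1 + 10 = 11; 11 < 12 — OK.
4. max(8, 10, 1) = 10 — OK.
5. x8 + x5 = 11 + 8 = 19 — OK.
6. x2 + x6 = 10 + 1 = 11 — OK.
7. x8 = 11 lies in [9, 12] — OK.
8. x8 = 11, and 11 ≠ 9 — OK.

The assignment satisfies every constraint.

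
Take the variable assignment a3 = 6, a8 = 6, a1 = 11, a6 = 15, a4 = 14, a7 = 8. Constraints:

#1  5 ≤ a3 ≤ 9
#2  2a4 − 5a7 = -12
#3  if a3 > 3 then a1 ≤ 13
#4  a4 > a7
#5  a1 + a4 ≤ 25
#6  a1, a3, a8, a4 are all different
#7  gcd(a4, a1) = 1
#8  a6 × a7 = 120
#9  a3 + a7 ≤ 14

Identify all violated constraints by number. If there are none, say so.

#1 a3 = 6 lies in [5, 9]  yes
#2 2a4 − 5a7 = 2(14) − 5(8) = -12  yes
#3 a3 = 6 > 3, so we need a1 ≤ 13; a1 = 11 ≤ 13  yes
#4 a4 = 14, a7 = 8; 14 > 8  yes
#5 a1 + a4 = 11 + 14 = 25; 25 ≤ 25  yes
#6 a3 = a8 = 6, not all different  no
#7 gcd(14, 11) = 1  yes
#8 a6 × a7 = 15 × 8 = 120  yes
#9 a3 + a7 = 6 + 8 = 14; 14 ≤ 14  yes

No — constraint 6 is not satisfied.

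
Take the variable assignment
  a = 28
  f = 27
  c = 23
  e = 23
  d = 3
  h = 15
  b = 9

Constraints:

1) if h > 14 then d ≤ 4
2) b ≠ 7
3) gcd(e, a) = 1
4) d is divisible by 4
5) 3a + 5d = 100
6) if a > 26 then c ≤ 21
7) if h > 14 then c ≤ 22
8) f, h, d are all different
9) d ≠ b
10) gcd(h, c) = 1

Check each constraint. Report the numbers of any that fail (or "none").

1) h = 15 > 14, so we need d ≤ 4; d = 3 ≤ 4 — satisfied.
2) b = 9, and 9 ≠ 7 — satisfied.
3) gcd(23, 28) = 1 — satisfied.
4) 3 = 4×0 + 3, so 4 does not divide 3 — violated.
5) 3a + 5d = 3(28) + 5(3) = 99, not 100 — violated.
6) a = 28 > 26, so we need c ≤ 21; but c = 23 > 21 — violated.
7) h = 15 > 14, so we need c ≤ 22; but c = 23 > 22 — violated.
8) values 27, 15, 3 are pairwise distinct — satisfied.
9) d = 3, b = 9; distinct — satisfied.
10) gcd(15, 23) = 1 — satisfied.

Violated: 4, 5, 6, and 7.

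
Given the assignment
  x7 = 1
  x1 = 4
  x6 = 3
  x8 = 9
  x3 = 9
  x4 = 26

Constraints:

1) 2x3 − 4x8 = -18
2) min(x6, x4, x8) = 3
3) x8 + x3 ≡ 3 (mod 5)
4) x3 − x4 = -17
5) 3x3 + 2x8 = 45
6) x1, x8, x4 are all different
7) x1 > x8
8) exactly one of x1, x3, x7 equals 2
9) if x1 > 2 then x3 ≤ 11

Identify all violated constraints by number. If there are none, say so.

1) 2x3 − 4x8 = 2(9) − 4(9) = -18 — holds.
2) min(3, 26, 9) = 3 — holds.
3) x8 + x3 = 18; 18 mod 5 = 3 — holds.
4) x3 − x4 = 9 − 26 = -17 — holds.
5) 3x3 + 2x8 = 3(9) + 2(9) = 45 — holds.
6) values 4, 9, 26 are pairwise distinct — holds.
7) x1 = 4, x8 = 9; 4 ≤ 9 (want >) — fails.
8) x1=4, x3=9, x7=1; 0 of them equal 2, not exactly one — fails.
9) x1 = 4 > 2, so we need x3 ≤ 11; x3 = 9 ≤ 11 — holds.

Violated: 7 and 8.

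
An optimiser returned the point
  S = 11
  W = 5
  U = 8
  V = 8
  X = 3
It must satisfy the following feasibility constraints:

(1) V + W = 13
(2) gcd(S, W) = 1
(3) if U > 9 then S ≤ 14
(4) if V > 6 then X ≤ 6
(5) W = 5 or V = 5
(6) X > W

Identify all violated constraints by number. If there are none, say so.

(1) V + W = 8 + 5 = 13 — holds.
(2) gcd(11, 5) = 1 — holds.
(3) U = 8, not > 9; antecedent false, conditional vacuously true — holds.
(4) V = 8 > 6, so we need X ≤ 6; X = 3 ≤ 6 — holds.
(5) W = 5 = 5 (first disjunct) — holds.
(6) X = 3, W = 5; 3 ≤ 5 (want >) — does not hold.

Constraint 6 is violated.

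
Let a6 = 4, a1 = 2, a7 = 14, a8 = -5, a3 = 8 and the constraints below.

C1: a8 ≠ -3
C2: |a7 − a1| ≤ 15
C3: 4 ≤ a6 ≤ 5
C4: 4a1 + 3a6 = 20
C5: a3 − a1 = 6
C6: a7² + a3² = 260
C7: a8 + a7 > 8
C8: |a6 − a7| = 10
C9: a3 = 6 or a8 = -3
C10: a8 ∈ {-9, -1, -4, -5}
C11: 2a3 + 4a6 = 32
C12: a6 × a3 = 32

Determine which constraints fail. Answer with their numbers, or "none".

C1: a8 = -5, and -5 ≠ -3 — OK.
C2: |14 − 2| = 12; 12 ≤ 15 — OK.
C3: a6 = 4 lies in [4, 5] — OK.
C4: 4a1 + 3a6 = 4(2) + 3(4) = 20 — OK.
C5: a3 − a1 = 8 − 2 = 6 — OK.
C6: a7² + a3² = 14² + 8² = 196 + 64 = 260 — OK.
C7: a8 + a7 = -5 + 14 = 9; 9 > 8 — OK.
C8: |4 − 14| = 10 — OK.
C9: a3 = 8 ≠ 6 and a8 = -5 ≠ -3; both disjuncts false — violated.
C10: a8 = -5 is in {-9, -1, -4, -5} — OK.
C11: 2a3 + 4a6 = 2(8) + 4(4) = 32 — OK.
C12: a6 × a3 = 4 × 8 = 32 — OK.

Constraint 9 is violated.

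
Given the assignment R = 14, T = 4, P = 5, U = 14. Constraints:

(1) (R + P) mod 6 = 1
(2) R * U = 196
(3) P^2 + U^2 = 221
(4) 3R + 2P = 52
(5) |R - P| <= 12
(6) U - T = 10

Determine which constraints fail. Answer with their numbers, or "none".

(1) R + P = 19; 19 mod 6 = 1  yes
(2) R * U = 14 * 14 = 196  yes
(3) P^2 + U^2 = 5^2 + 14^2 = 25 + 196 = 221  yes
(4) 3R + 2P = 3(14) + 2(5) = 52  yes
(5) |14 - 5| = 9; 9 ≤ 12  yes
(6) U - T = 14 - 4 = 10  yes

No violations.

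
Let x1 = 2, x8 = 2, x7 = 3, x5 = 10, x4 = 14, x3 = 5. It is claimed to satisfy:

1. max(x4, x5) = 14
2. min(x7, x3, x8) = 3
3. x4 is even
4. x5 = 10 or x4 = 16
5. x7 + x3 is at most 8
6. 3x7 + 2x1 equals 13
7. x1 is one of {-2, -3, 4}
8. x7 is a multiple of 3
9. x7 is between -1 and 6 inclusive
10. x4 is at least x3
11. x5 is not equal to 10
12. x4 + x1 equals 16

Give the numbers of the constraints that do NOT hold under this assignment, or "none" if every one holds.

1. max(14, 10) = 14  yes
2. min(3, 5, 2) = 2, not 3  no
3. x4 = 14 is even  yes
4. x5 = 10 = 10 (first disjunct)  yes
5. x7 + x3 = 3 + 5 = 8; 8 ≤ 8  yes
6. 3x7 + 2x1 = 3(3) + 2(2) = 13  yes
7. x1 = 2 is not in {-2, -3, 4}  no
8. 3 / 3 = 1, so 3 divides 3  yes
9. x7 = 3 lies in [-1, 6]  yes
10. x4 = 14, x3 = 5; 14 ≥ 5  yes
11. x5 = 10, but 10 is required to differ  no
12. x4 + x1 = 14 + 2 = 16  yes

Constraints 2, 7, and 11 do not hold.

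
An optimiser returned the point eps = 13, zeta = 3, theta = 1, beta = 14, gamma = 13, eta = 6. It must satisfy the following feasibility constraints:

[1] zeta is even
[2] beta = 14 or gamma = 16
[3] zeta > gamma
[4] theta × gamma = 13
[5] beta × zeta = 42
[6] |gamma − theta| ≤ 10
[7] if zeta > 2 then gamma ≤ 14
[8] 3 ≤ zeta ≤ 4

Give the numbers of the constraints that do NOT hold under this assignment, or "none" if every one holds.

Constraints 1, 3, 6 do not hold.

[1] zeta = 3 is odd — fails.
[2] beta = 14 = 14 (first disjunct) — holds.
[3] zeta = 3, gamma = 13; 3 ≤ 13 (want >) — fails.
[4] theta × gamma = 1 × 13 = 13 — holds.
[5] beta × zeta = 14 × 3 = 42 — holds.
[6] |13 − 1| = 12; 12 > 10, exceeds bound 10 — fails.
[7] zeta = 3 > 2, so we need gamma ≤ 14; gamma = 13 ≤ 14 — holds.
[8] zeta = 3 lies in [3, 4] — holds.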